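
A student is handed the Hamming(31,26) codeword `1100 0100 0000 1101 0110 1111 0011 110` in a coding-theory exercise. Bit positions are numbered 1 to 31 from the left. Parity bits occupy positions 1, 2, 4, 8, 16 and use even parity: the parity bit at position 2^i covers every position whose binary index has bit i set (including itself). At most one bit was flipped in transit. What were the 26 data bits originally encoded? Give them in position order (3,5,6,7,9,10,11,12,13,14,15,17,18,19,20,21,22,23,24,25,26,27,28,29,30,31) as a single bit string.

s1: b1⊕b3⊕b5⊕b7⊕b9⊕b11⊕b13⊕b15⊕b17⊕b19⊕b21⊕b23⊕b25⊕b27⊕b29⊕b31 = 1⊕0⊕0⊕0⊕0⊕0⊕1⊕0⊕0⊕1⊕1⊕1⊕0⊕1⊕1⊕0 = 1
s2: b2⊕b3⊕b6⊕b7⊕b10⊕b11⊕b14⊕b15⊕b18⊕b19⊕b22⊕b23⊕b26⊕b27⊕b30⊕b31 = 1⊕0⊕1⊕0⊕0⊕0⊕1⊕0⊕1⊕1⊕1⊕1⊕0⊕1⊕1⊕0 = 1
s4: b4⊕b5⊕b6⊕b7⊕b12⊕b13⊕b14⊕b15⊕b20⊕b21⊕b22⊕b23⊕b28⊕b29⊕b30⊕b31 = 0⊕0⊕1⊕0⊕0⊕1⊕1⊕0⊕0⊕1⊕1⊕1⊕1⊕1⊕1⊕0 = 1
s8: b8⊕b9⊕b10⊕b11⊕b12⊕b13⊕b14⊕b15⊕b24⊕b25⊕b26⊕b27⊕b28⊕b29⊕b30⊕b31 = 0⊕0⊕0⊕0⊕0⊕1⊕1⊕0⊕1⊕0⊕0⊕1⊕1⊕1⊕1⊕0 = 1
s16: b16⊕b17⊕b18⊕b19⊕b20⊕b21⊕b22⊕b23⊕b24⊕b25⊕b26⊕b27⊕b28⊕b29⊕b30⊕b31 = 1⊕0⊕1⊕1⊕0⊕1⊕1⊕1⊕1⊕0⊕0⊕1⊕1⊕1⊕1⊕0 = 1
Syndrome (s16...s1) = 11111 → position 31.
Flip bit 31: corrected codeword = 1100010000001101011011110011111
Data bits at positions 3,5,6,7,9,10,11,12,13,14,15,17,18,19,20,21,22,23,24,25,26,27,28,29,30,31: 00100000110011011110011111

00100000110011011110011111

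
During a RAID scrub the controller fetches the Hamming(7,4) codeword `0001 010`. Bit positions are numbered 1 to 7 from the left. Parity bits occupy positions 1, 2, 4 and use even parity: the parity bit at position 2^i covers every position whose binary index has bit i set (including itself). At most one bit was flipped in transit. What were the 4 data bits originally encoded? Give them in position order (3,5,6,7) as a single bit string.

s1: b1⊕b3⊕b5⊕b7 = 0⊕0⊕0⊕0 = 0
s2: b2⊕b3⊕b6⊕b7 = 0⊕0⊕1⊕0 = 1
s4: b4⊕b5⊕b6⊕b7 = 1⊕0⊕1⊕0 = 0
Syndrome (s4...s1) = 010 → position 2.
Flip bit 2: corrected codeword = 0101010
Data bits at positions 3,5,6,7: 0010

0010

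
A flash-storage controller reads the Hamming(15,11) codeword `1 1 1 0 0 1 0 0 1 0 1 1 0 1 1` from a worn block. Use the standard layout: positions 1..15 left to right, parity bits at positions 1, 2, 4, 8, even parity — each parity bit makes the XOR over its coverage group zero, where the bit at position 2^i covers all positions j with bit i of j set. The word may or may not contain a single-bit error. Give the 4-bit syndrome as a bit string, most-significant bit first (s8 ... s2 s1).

1001

s1: b1⊕b3⊕b5⊕b7⊕b9⊕b11⊕b13⊕b15 = 1⊕1⊕0⊕0⊕1⊕1⊕0⊕1 = 1
s2: b2⊕b3⊕b6⊕b7⊕b10⊕b11⊕b14⊕b15 = 1⊕1⊕1⊕0⊕0⊕1⊕1⊕1 = 0
s4: b4⊕b5⊕b6⊕b7⊕b12⊕b13⊕b14⊕b15 = 0⊕0⊕1⊕0⊕1⊕0⊕1⊕1 = 0
s8: b8⊕b9⊕b10⊕b11⊕b12⊕b13⊕b14⊕b15 = 0⊕1⊕0⊕1⊕1⊕0⊕1⊕1 = 1
Syndrome (s8...s1) = 1001 → position 9.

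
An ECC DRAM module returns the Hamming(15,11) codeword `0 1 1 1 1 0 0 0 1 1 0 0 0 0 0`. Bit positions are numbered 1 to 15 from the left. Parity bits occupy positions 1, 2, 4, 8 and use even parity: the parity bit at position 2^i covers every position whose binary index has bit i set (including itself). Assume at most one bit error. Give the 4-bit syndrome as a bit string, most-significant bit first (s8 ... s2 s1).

s1: b1⊕b3⊕b5⊕b7⊕b9⊕b11⊕b13⊕b15 = 0⊕1⊕1⊕0⊕1⊕0⊕0⊕0 = 1
s2: b2⊕b3⊕b6⊕b7⊕b10⊕b11⊕b14⊕b15 = 1⊕1⊕0⊕0⊕1⊕0⊕0⊕0 = 1
s4: b4⊕b5⊕b6⊕b7⊕b12⊕b13⊕b14⊕b15 = 1⊕1⊕0⊕0⊕0⊕0⊕0⊕0 = 0
s8: b8⊕b9⊕b10⊕b11⊕b12⊕b13⊕b14⊕b15 = 0⊕1⊕1⊕0⊕0⊕0⊕0⊕0 = 0
Syndrome (s8...s1) = 0011 → position 3.

0011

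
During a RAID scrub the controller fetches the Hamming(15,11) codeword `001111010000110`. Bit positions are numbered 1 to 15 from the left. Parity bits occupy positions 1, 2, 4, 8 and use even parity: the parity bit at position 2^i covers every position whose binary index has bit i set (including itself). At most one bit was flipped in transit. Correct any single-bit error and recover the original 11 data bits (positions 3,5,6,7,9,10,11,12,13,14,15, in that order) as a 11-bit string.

s1: b1⊕b3⊕b5⊕b7⊕b9⊕b11⊕b13⊕b15 = 0⊕1⊕1⊕0⊕0⊕0⊕1⊕0 = 1
s2: b2⊕b3⊕b6⊕b7⊕b10⊕b11⊕b14⊕b15 = 0⊕1⊕1⊕0⊕0⊕0⊕1⊕0 = 1
s4: b4⊕b5⊕b6⊕b7⊕b12⊕b13⊕b14⊕b15 = 1⊕1⊕1⊕0⊕0⊕1⊕1⊕0 = 1
s8: b8⊕b9⊕b10⊕b11⊕b12⊕b13⊕b14⊕b15 = 1⊕0⊕0⊕0⊕0⊕1⊕1⊕0 = 1
Syndrome (s8...s1) = 1111 → position 15.
Flip bit 15: corrected codeword = 001111010000111
Data bits at positions 3,5,6,7,9,10,11,12,13,14,15: 11100000111

11100000111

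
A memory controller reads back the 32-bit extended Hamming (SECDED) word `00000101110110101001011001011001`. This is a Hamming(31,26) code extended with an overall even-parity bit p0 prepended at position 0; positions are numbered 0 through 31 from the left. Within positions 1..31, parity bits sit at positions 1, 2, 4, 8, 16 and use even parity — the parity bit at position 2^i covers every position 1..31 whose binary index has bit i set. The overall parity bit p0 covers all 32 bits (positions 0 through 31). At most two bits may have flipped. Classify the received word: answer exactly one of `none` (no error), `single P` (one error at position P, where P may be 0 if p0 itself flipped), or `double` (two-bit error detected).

single 11

s1: b1⊕b3⊕b5⊕b7⊕b9⊕b11⊕b13⊕b15⊕b17⊕b19⊕b21⊕b23⊕b25⊕b27⊕b29⊕b31 = 0⊕0⊕1⊕1⊕1⊕1⊕0⊕0⊕0⊕1⊕1⊕0⊕1⊕1⊕0⊕1 = 1
s2: b2⊕b3⊕b6⊕b7⊕b10⊕b11⊕b14⊕b15⊕b18⊕b19⊕b22⊕b23⊕b26⊕b27⊕b30⊕b31 = 0⊕0⊕0⊕1⊕0⊕1⊕1⊕0⊕0⊕1⊕1⊕0⊕0⊕1⊕0⊕1 = 1
s4: b4⊕b5⊕b6⊕b7⊕b12⊕b13⊕b14⊕b15⊕b20⊕b21⊕b22⊕b23⊕b28⊕b29⊕b30⊕b31 = 0⊕1⊕0⊕1⊕1⊕0⊕1⊕0⊕0⊕1⊕1⊕0⊕1⊕0⊕0⊕1 = 0
s8: b8⊕b9⊕b10⊕b11⊕b12⊕b13⊕b14⊕b15⊕b24⊕b25⊕b26⊕b27⊕b28⊕b29⊕b30⊕b31 = 1⊕1⊕0⊕1⊕1⊕0⊕1⊕0⊕0⊕1⊕0⊕1⊕1⊕0⊕0⊕1 = 1
s16: b16⊕b17⊕b18⊕b19⊕b20⊕b21⊕b22⊕b23⊕b24⊕b25⊕b26⊕b27⊕b28⊕b29⊕b30⊕b31 = 1⊕0⊕0⊕1⊕0⊕1⊕1⊕0⊕0⊕1⊕0⊕1⊕1⊕0⊕0⊕1 = 0
Syndrome (s16...s1) = 01011 → position 11.
Overall parity (XOR of all 32 bits, including p0): 0⊕0⊕0⊕0⊕0⊕1⊕0⊕1⊕1⊕1⊕0⊕1⊕1⊕0⊕1⊕0⊕1⊕0⊕0⊕1⊕0⊕1⊕1⊕0⊕0⊕1⊕0⊕1⊕1⊕0⊕0⊕1 = 1
Overall=1, syndrome position=11 → single-bit error at position 11.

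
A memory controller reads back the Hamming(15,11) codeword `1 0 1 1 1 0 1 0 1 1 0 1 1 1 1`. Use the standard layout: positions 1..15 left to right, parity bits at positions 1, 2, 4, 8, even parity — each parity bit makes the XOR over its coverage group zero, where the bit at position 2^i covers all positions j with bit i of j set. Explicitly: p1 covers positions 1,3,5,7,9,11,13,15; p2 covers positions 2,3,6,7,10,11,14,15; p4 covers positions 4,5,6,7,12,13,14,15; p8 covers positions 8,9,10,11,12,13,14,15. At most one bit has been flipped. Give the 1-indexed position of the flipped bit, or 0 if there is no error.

7

s1: b1⊕b3⊕b5⊕b7⊕b9⊕b11⊕b13⊕b15 = 1⊕1⊕1⊕1⊕1⊕0⊕1⊕1 = 1
s2: b2⊕b3⊕b6⊕b7⊕b10⊕b11⊕b14⊕b15 = 0⊕1⊕0⊕1⊕1⊕0⊕1⊕1 = 1
s4: b4⊕b5⊕b6⊕b7⊕b12⊕b13⊕b14⊕b15 = 1⊕1⊕0⊕1⊕1⊕1⊕1⊕1 = 1
s8: b8⊕b9⊕b10⊕b11⊕b12⊕b13⊕b14⊕b15 = 0⊕1⊕1⊕0⊕1⊕1⊕1⊕1 = 0
Syndrome (s8...s1) = 0111 → position 7.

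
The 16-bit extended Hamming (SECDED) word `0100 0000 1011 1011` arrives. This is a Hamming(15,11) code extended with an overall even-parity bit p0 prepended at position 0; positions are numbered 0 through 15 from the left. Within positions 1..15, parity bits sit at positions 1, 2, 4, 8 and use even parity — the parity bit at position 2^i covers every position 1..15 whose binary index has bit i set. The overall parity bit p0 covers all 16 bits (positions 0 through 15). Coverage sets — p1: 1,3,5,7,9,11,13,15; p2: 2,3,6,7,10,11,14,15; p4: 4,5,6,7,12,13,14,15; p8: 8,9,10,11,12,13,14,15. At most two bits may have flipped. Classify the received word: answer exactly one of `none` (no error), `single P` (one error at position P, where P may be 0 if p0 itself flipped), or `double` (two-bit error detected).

single 5

s1: b1⊕b3⊕b5⊕b7⊕b9⊕b11⊕b13⊕b15 = 1⊕0⊕0⊕0⊕0⊕1⊕0⊕1 = 1
s2: b2⊕b3⊕b6⊕b7⊕b10⊕b11⊕b14⊕b15 = 0⊕0⊕0⊕0⊕1⊕1⊕1⊕1 = 0
s4: b4⊕b5⊕b6⊕b7⊕b12⊕b13⊕b14⊕b15 = 0⊕0⊕0⊕0⊕1⊕0⊕1⊕1 = 1
s8: b8⊕b9⊕b10⊕b11⊕b12⊕b13⊕b14⊕b15 = 1⊕0⊕1⊕1⊕1⊕0⊕1⊕1 = 0
Syndrome (s8...s1) = 0101 → position 5.
Overall parity (XOR of all 16 bits, including p0): 0⊕1⊕0⊕0⊕0⊕0⊕0⊕0⊕1⊕0⊕1⊕1⊕1⊕0⊕1⊕1 = 1
Overall=1, syndrome position=5 → single-bit error at position 5.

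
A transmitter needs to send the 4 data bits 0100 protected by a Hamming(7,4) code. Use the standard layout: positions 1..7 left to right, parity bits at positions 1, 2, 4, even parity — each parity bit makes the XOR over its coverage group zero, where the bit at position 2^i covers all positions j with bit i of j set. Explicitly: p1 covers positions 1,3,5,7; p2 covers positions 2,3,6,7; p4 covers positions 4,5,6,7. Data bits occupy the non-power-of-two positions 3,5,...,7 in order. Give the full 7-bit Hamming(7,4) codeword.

Place data bits at non-power-of-two positions: b3=0, b5=1, b6=0, b7=0.
p1 = XOR of data positions {3,5,7} = 0⊕1⊕0 = 1
p2 = XOR of data positions {3,6,7} = 0⊕0⊕0 = 0
p4 = XOR of data positions {5,6,7} = 1⊕0⊕0 = 1
Codeword b1..b7 = 1001100

1001100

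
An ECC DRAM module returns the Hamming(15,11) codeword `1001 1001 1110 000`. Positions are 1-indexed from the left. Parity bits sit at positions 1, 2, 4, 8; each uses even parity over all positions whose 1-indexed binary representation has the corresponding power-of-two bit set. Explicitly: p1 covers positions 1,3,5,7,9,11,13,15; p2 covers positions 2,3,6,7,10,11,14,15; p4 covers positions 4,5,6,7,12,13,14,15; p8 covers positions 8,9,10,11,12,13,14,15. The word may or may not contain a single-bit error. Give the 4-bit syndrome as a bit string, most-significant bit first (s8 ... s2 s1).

0000

s1: b1⊕b3⊕b5⊕b7⊕b9⊕b11⊕b13⊕b15 = 1⊕0⊕1⊕0⊕1⊕1⊕0⊕0 = 0
s2: b2⊕b3⊕b6⊕b7⊕b10⊕b11⊕b14⊕b15 = 0⊕0⊕0⊕0⊕1⊕1⊕0⊕0 = 0
s4: b4⊕b5⊕b6⊕b7⊕b12⊕b13⊕b14⊕b15 = 1⊕1⊕0⊕0⊕0⊕0⊕0⊕0 = 0
s8: b8⊕b9⊕b10⊕b11⊕b12⊕b13⊕b14⊕b15 = 1⊕1⊕1⊕1⊕0⊕0⊕0⊕0 = 0
Syndrome (s8...s1) = 0000 → position 0 (no error).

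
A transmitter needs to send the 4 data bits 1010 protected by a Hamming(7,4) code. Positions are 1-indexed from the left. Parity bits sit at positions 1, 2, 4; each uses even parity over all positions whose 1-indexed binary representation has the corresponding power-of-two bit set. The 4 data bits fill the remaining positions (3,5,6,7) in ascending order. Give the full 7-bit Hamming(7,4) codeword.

1011010

Place data bits at non-power-of-two positions: b3=1, b5=0, b6=1, b7=0.
p1 = XOR of data positions {3,5,7} = 1⊕0⊕0 = 1
p2 = XOR of data positions {3,6,7} = 1⊕1⊕0 = 0
p4 = XOR of data positions {5,6,7} = 0⊕1⊕0 = 1
Codeword b1..b7 = 1011010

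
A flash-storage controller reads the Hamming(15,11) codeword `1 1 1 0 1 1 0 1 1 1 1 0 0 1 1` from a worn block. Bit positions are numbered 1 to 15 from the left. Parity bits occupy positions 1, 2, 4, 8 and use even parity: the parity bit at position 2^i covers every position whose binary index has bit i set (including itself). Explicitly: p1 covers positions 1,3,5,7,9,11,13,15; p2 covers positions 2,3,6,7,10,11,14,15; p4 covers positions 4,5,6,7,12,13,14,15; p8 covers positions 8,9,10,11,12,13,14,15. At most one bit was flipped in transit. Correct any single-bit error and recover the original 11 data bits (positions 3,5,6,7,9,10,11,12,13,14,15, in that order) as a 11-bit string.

11101110011

s1: b1⊕b3⊕b5⊕b7⊕b9⊕b11⊕b13⊕b15 = 1⊕1⊕1⊕0⊕1⊕1⊕0⊕1 = 0
s2: b2⊕b3⊕b6⊕b7⊕b10⊕b11⊕b14⊕b15 = 1⊕1⊕1⊕0⊕1⊕1⊕1⊕1 = 1
s4: b4⊕b5⊕b6⊕b7⊕b12⊕b13⊕b14⊕b15 = 0⊕1⊕1⊕0⊕0⊕0⊕1⊕1 = 0
s8: b8⊕b9⊕b10⊕b11⊕b12⊕b13⊕b14⊕b15 = 1⊕1⊕1⊕1⊕0⊕0⊕1⊕1 = 0
Syndrome (s8...s1) = 0010 → position 2.
Flip bit 2: corrected codeword = 101011011110011
Data bits at positions 3,5,6,7,9,10,11,12,13,14,15: 11101110011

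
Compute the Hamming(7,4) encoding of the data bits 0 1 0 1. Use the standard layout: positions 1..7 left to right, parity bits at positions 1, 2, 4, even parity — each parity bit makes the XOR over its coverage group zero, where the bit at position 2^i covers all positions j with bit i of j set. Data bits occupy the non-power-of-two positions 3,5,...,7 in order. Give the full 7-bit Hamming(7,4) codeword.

Place data bits at non-power-of-two positions: b3=0, b5=1, b6=0, b7=1.
p1 = XOR of data positions {3,5,7} = 0⊕1⊕1 = 0
p2 = XOR of data positions {3,6,7} = 0⊕0⊕1 = 1
p4 = XOR of data positions {5,6,7} = 1⊕0⊕1 = 0
Codeword b1..b7 = 0100101

0100101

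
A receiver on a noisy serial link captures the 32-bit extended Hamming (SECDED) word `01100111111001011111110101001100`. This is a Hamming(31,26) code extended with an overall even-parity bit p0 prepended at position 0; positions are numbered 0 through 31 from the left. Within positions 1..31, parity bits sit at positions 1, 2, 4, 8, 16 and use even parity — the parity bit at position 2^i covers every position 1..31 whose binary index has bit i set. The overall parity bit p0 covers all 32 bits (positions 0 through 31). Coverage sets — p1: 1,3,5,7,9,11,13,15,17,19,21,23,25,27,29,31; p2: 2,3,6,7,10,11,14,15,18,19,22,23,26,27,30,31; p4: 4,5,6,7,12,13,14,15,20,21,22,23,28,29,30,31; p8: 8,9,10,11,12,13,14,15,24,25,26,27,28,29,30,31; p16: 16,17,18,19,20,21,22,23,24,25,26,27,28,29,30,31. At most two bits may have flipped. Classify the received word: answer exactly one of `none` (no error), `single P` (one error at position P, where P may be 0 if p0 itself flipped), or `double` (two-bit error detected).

none

s1: b1⊕b3⊕b5⊕b7⊕b9⊕b11⊕b13⊕b15⊕b17⊕b19⊕b21⊕b23⊕b25⊕b27⊕b29⊕b31 = 1⊕0⊕1⊕1⊕1⊕0⊕1⊕1⊕1⊕1⊕1⊕1⊕1⊕0⊕1⊕0 = 0
s2: b2⊕b3⊕b6⊕b7⊕b10⊕b11⊕b14⊕b15⊕b18⊕b19⊕b22⊕b23⊕b26⊕b27⊕b30⊕b31 = 1⊕0⊕1⊕1⊕1⊕0⊕0⊕1⊕1⊕1⊕0⊕1⊕0⊕0⊕0⊕0 = 0
s4: b4⊕b5⊕b6⊕b7⊕b12⊕b13⊕b14⊕b15⊕b20⊕b21⊕b22⊕b23⊕b28⊕b29⊕b30⊕b31 = 0⊕1⊕1⊕1⊕0⊕1⊕0⊕1⊕1⊕1⊕0⊕1⊕1⊕1⊕0⊕0 = 0
s8: b8⊕b9⊕b10⊕b11⊕b12⊕b13⊕b14⊕b15⊕b24⊕b25⊕b26⊕b27⊕b28⊕b29⊕b30⊕b31 = 1⊕1⊕1⊕0⊕0⊕1⊕0⊕1⊕0⊕1⊕0⊕0⊕1⊕1⊕0⊕0 = 0
s16: b16⊕b17⊕b18⊕b19⊕b20⊕b21⊕b22⊕b23⊕b24⊕b25⊕b26⊕b27⊕b28⊕b29⊕b30⊕b31 = 1⊕1⊕1⊕1⊕1⊕1⊕0⊕1⊕0⊕1⊕0⊕0⊕1⊕1⊕0⊕0 = 0
Syndrome (s16...s1) = 00000 → position 0 (no error).
Overall parity (XOR of all 32 bits, including p0): 0⊕1⊕1⊕0⊕0⊕1⊕1⊕1⊕1⊕1⊕1⊕0⊕0⊕1⊕0⊕1⊕1⊕1⊕1⊕1⊕1⊕1⊕0⊕1⊕0⊕1⊕0⊕0⊕1⊕1⊕0⊕0 = 0
Overall=0, syndrome position=0 → no error.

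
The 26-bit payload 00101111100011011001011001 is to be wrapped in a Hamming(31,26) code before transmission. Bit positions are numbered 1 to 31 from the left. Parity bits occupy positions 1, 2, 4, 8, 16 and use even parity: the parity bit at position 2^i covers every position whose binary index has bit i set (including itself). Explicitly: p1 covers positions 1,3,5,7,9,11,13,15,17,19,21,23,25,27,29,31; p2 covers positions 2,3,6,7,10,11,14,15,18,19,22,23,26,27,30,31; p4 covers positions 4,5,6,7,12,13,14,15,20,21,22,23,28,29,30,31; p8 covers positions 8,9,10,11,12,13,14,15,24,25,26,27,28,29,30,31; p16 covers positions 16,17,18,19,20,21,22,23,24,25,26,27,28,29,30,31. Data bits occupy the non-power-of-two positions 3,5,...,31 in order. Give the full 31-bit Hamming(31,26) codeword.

Place data bits at non-power-of-two positions: b3=0, b5=0, b6=1, b7=0, b9=1, b10=1, b11=1, b12=1, b13=1, b14=0, b15=0, b17=0, b18=1, b19=1, b20=0, b21=1, b22=1, b23=0, b24=0, b25=1, b26=0, b27=1, b28=1, b29=0, b30=0, b31=1.
p1 = XOR of data positions {3,5,7,9,11,13,15,17,19,21,23,25,27,29,31} = 0⊕0⊕0⊕1⊕1⊕1⊕0⊕0⊕1⊕1⊕0⊕1⊕1⊕0⊕1 = 0
p2 = XOR of data positions {3,6,7,10,11,14,15,18,19,22,23,26,27,30,31} = 0⊕1⊕0⊕1⊕1⊕0⊕0⊕1⊕1⊕1⊕0⊕0⊕1⊕0⊕1 = 0
p4 = XOR of data positions {5,6,7,12,13,14,15,20,21,22,23,28,29,30,31} = 0⊕1⊕0⊕1⊕1⊕0⊕0⊕0⊕1⊕1⊕0⊕1⊕0⊕0⊕1 = 1
p8 = XOR of data positions {9,10,11,12,13,14,15,24,25,26,27,28,29,30,31} = 1⊕1⊕1⊕1⊕1⊕0⊕0⊕0⊕1⊕0⊕1⊕1⊕0⊕0⊕1 = 1
p16 = XOR of data positions {17,18,19,20,21,22,23,24,25,26,27,28,29,30,31} = 0⊕1⊕1⊕0⊕1⊕1⊕0⊕0⊕1⊕0⊕1⊕1⊕0⊕0⊕1 = 0
Codeword b1..b31 = 0001010111111000011011001011001

0001010111111000011011001011001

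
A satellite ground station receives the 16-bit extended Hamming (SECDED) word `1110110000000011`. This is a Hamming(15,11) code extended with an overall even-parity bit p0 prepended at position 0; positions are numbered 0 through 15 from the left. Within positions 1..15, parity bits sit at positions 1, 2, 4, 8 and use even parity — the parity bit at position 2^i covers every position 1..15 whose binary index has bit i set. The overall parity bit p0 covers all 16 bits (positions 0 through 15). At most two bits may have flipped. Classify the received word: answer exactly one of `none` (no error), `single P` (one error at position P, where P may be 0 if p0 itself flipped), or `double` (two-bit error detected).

single 3

s1: b1⊕b3⊕b5⊕b7⊕b9⊕b11⊕b13⊕b15 = 1⊕0⊕1⊕0⊕0⊕0⊕0⊕1 = 1
s2: b2⊕b3⊕b6⊕b7⊕b10⊕b11⊕b14⊕b15 = 1⊕0⊕0⊕0⊕0⊕0⊕1⊕1 = 1
s4: b4⊕b5⊕b6⊕b7⊕b12⊕b13⊕b14⊕b15 = 1⊕1⊕0⊕0⊕0⊕0⊕1⊕1 = 0
s8: b8⊕b9⊕b10⊕b11⊕b12⊕b13⊕b14⊕b15 = 0⊕0⊕0⊕0⊕0⊕0⊕1⊕1 = 0
Syndrome (s8...s1) = 0011 → position 3.
Overall parity (XOR of all 16 bits, including p0): 1⊕1⊕1⊕0⊕1⊕1⊕0⊕0⊕0⊕0⊕0⊕0⊕0⊕0⊕1⊕1 = 1
Overall=1, syndrome position=3 → single-bit error at position 3.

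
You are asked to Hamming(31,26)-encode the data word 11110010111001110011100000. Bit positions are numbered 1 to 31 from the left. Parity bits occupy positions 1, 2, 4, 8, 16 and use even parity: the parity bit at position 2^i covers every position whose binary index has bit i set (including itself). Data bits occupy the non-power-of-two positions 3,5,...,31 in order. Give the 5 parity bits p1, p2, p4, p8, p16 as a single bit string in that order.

10010

Place data bits at non-power-of-two positions: b3=1, b5=1, b6=1, b7=1, b9=0, b10=0, b11=1, b12=0, b13=1, b14=1, b15=1, b17=0, b18=0, b19=1, b20=1, b21=1, b22=0, b23=0, b24=1, b25=1, b26=1, b27=0, b28=0, b29=0, b30=0, b31=0.
p1 = XOR of data positions {3,5,7,9,11,13,15,17,19,21,23,25,27,29,31} = 1⊕1⊕1⊕0⊕1⊕1⊕1⊕0⊕1⊕1⊕0⊕1⊕0⊕0⊕0 = 1
p2 = XOR of data positions {3,6,7,10,11,14,15,18,19,22,23,26,27,30,31} = 1⊕1⊕1⊕0⊕1⊕1⊕1⊕0⊕1⊕0⊕0⊕1⊕0⊕0⊕0 = 0
p4 = XOR of data positions {5,6,7,12,13,14,15,20,21,22,23,28,29,30,31} = 1⊕1⊕1⊕0⊕1⊕1⊕1⊕1⊕1⊕0⊕0⊕0⊕0⊕0⊕0 = 0
p8 = XOR of data positions {9,10,11,12,13,14,15,24,25,26,27,28,29,30,31} = 0⊕0⊕1⊕0⊕1⊕1⊕1⊕1⊕1⊕1⊕0⊕0⊕0⊕0⊕0 = 1
p16 = XOR of data positions {17,18,19,20,21,22,23,24,25,26,27,28,29,30,31} = 0⊕0⊕1⊕1⊕1⊕0⊕0⊕1⊕1⊕1⊕0⊕0⊕0⊕0⊕0 = 0
Parity bits p1,p2,p4,p8,p16 = 10010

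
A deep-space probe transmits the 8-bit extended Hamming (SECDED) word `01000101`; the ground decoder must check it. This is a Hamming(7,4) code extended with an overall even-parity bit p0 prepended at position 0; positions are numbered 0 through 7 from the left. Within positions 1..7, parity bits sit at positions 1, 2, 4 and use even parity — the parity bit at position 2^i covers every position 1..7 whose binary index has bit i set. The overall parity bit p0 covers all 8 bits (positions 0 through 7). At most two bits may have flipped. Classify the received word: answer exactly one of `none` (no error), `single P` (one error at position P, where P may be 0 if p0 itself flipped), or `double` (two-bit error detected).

single 3

s1: b1⊕b3⊕b5⊕b7 = 1⊕0⊕1⊕1 = 1
s2: b2⊕b3⊕b6⊕b7 = 0⊕0⊕0⊕1 = 1
s4: b4⊕b5⊕b6⊕b7 = 0⊕1⊕0⊕1 = 0
Syndrome (s4...s1) = 011 → position 3.
Overall parity (XOR of all 8 bits, including p0): 0⊕1⊕0⊕0⊕0⊕1⊕0⊕1 = 1
Overall=1, syndrome position=3 → single-bit error at position 3.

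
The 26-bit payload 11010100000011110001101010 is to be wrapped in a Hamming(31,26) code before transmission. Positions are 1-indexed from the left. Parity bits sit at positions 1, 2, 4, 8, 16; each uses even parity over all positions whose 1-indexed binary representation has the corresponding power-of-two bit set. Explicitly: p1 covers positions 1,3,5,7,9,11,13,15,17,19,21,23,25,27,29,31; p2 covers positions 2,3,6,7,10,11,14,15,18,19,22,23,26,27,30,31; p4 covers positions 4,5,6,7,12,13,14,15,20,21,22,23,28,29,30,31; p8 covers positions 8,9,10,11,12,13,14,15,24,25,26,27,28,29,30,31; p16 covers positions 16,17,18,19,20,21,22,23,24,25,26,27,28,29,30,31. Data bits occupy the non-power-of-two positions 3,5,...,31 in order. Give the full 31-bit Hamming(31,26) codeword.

Place data bits at non-power-of-two positions: b3=1, b5=1, b6=0, b7=1, b9=0, b10=1, b11=0, b12=0, b13=0, b14=0, b15=0, b17=0, b18=1, b19=1, b20=1, b21=1, b22=0, b23=0, b24=0, b25=1, b26=1, b27=0, b28=1, b29=0, b30=1, b31=0.
p1 = XOR of data positions {3,5,7,9,11,13,15,17,19,21,23,25,27,29,31} = 1⊕1⊕1⊕0⊕0⊕0⊕0⊕0⊕1⊕1⊕0⊕1⊕0⊕0⊕0 = 0
p2 = XOR of data positions {3,6,7,10,11,14,15,18,19,22,23,26,27,30,31} = 1⊕0⊕1⊕1⊕0⊕0⊕0⊕1⊕1⊕0⊕0⊕1⊕0⊕1⊕0 = 1
p4 = XOR of data positions {5,6,7,12,13,14,15,20,21,22,23,28,29,30,31} = 1⊕0⊕1⊕0⊕0⊕0⊕0⊕1⊕1⊕0⊕0⊕1⊕0⊕1⊕0 = 0
p8 = XOR of data positions {9,10,11,12,13,14,15,24,25,26,27,28,29,30,31} = 0⊕1⊕0⊕0⊕0⊕0⊕0⊕0⊕1⊕1⊕0⊕1⊕0⊕1⊕0 = 1
p16 = XOR of data positions {17,18,19,20,21,22,23,24,25,26,27,28,29,30,31} = 0⊕1⊕1⊕1⊕1⊕0⊕0⊕0⊕1⊕1⊕0⊕1⊕0⊕1⊕0 = 0
Codeword b1..b31 = 0110101101000000011110001101010

0110101101000000011110001101010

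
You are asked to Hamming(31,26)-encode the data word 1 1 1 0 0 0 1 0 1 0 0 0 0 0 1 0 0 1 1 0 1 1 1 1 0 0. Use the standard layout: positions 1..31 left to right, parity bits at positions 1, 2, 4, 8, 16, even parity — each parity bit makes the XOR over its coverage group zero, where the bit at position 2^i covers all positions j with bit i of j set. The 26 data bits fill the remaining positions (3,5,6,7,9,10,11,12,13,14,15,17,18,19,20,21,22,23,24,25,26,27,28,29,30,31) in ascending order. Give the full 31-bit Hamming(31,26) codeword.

1011110100101001000100110111100

Place data bits at non-power-of-two positions: b3=1, b5=1, b6=1, b7=0, b9=0, b10=0, b11=1, b12=0, b13=1, b14=0, b15=0, b17=0, b18=0, b19=0, b20=1, b21=0, b22=0, b23=1, b24=1, b25=0, b26=1, b27=1, b28=1, b29=1, b30=0, b31=0.
p1 = XOR of data positions {3,5,7,9,11,13,15,17,19,21,23,25,27,29,31} = 1⊕1⊕0⊕0⊕1⊕1⊕0⊕0⊕0⊕0⊕1⊕0⊕1⊕1⊕0 = 1
p2 = XOR of data positions {3,6,7,10,11,14,15,18,19,22,23,26,27,30,31} = 1⊕1⊕0⊕0⊕1⊕0⊕0⊕0⊕0⊕0⊕1⊕1⊕1⊕0⊕0 = 0
p4 = XOR of data positions {5,6,7,12,13,14,15,20,21,22,23,28,29,30,31} = 1⊕1⊕0⊕0⊕1⊕0⊕0⊕1⊕0⊕0⊕1⊕1⊕1⊕0⊕0 = 1
p8 = XOR of data positions {9,10,11,12,13,14,15,24,25,26,27,28,29,30,31} = 0⊕0⊕1⊕0⊕1⊕0⊕0⊕1⊕0⊕1⊕1⊕1⊕1⊕0⊕0 = 1
p16 = XOR of data positions {17,18,19,20,21,22,23,24,25,26,27,28,29,30,31} = 0⊕0⊕0⊕1⊕0⊕0⊕1⊕1⊕0⊕1⊕1⊕1⊕1⊕0⊕0 = 1
Codeword b1..b31 = 1011110100101001000100110111100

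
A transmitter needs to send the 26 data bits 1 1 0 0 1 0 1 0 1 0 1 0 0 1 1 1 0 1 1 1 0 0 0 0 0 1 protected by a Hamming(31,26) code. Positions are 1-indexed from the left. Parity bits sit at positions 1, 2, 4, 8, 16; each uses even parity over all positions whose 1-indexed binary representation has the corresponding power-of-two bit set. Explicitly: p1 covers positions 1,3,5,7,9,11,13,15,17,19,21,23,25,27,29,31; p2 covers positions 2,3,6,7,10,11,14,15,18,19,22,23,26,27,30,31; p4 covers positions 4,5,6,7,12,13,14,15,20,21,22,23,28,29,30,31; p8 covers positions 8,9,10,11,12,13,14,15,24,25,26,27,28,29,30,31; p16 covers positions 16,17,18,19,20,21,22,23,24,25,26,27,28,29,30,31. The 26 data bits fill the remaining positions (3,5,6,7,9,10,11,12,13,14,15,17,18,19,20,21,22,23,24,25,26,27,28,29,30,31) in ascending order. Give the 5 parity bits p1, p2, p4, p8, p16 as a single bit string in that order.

10111

Place data bits at non-power-of-two positions: b3=1, b5=1, b6=0, b7=0, b9=1, b10=0, b11=1, b12=0, b13=1, b14=0, b15=1, b17=0, b18=0, b19=1, b20=1, b21=1, b22=0, b23=1, b24=1, b25=1, b26=0, b27=0, b28=0, b29=0, b30=0, b31=1.
p1 = XOR of data positions {3,5,7,9,11,13,15,17,19,21,23,25,27,29,31} = 1⊕1⊕0⊕1⊕1⊕1⊕1⊕0⊕1⊕1⊕1⊕1⊕0⊕0⊕1 = 1
p2 = XOR of data positions {3,6,7,10,11,14,15,18,19,22,23,26,27,30,31} = 1⊕0⊕0⊕0⊕1⊕0⊕1⊕0⊕1⊕0⊕1⊕0⊕0⊕0⊕1 = 0
p4 = XOR of data positions {5,6,7,12,13,14,15,20,21,22,23,28,29,30,31} = 1⊕0⊕0⊕0⊕1⊕0⊕1⊕1⊕1⊕0⊕1⊕0⊕0⊕0⊕1 = 1
p8 = XOR of data positions {9,10,11,12,13,14,15,24,25,26,27,28,29,30,31} = 1⊕0⊕1⊕0⊕1⊕0⊕1⊕1⊕1⊕0⊕0⊕0⊕0⊕0⊕1 = 1
p16 = XOR of data positions {17,18,19,20,21,22,23,24,25,26,27,28,29,30,31} = 0⊕0⊕1⊕1⊕1⊕0⊕1⊕1⊕1⊕0⊕0⊕0⊕0⊕0⊕1 = 1
Parity bits p1,p2,p4,p8,p16 = 10111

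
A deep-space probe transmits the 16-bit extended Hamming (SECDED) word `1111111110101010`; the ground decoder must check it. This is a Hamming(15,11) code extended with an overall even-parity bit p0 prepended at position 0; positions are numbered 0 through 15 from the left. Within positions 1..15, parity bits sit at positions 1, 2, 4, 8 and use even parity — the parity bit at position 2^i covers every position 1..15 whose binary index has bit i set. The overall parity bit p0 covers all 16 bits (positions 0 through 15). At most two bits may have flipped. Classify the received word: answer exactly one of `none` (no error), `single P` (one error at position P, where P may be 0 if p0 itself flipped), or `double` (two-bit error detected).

none

s1: b1⊕b3⊕b5⊕b7⊕b9⊕b11⊕b13⊕b15 = 1⊕1⊕1⊕1⊕0⊕0⊕0⊕0 = 0
s2: b2⊕b3⊕b6⊕b7⊕b10⊕b11⊕b14⊕b15 = 1⊕1⊕1⊕1⊕1⊕0⊕1⊕0 = 0
s4: b4⊕b5⊕b6⊕b7⊕b12⊕b13⊕b14⊕b15 = 1⊕1⊕1⊕1⊕1⊕0⊕1⊕0 = 0
s8: b8⊕b9⊕b10⊕b11⊕b12⊕b13⊕b14⊕b15 = 1⊕0⊕1⊕0⊕1⊕0⊕1⊕0 = 0
Syndrome (s8...s1) = 0000 → position 0 (no error).
Overall parity (XOR of all 16 bits, including p0): 1⊕1⊕1⊕1⊕1⊕1⊕1⊕1⊕1⊕0⊕1⊕0⊕1⊕0⊕1⊕0 = 0
Overall=0, syndrome position=0 → no error.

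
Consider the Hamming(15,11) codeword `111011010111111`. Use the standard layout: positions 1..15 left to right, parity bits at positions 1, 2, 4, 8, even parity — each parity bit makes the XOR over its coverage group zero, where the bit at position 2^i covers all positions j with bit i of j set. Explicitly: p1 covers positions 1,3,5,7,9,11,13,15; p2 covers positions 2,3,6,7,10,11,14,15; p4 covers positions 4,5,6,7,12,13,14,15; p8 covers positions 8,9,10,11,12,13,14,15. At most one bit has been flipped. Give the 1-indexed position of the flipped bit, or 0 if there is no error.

s1: b1⊕b3⊕b5⊕b7⊕b9⊕b11⊕b13⊕b15 = 1⊕1⊕1⊕0⊕0⊕1⊕1⊕1 = 0
s2: b2⊕b3⊕b6⊕b7⊕b10⊕b11⊕b14⊕b15 = 1⊕1⊕1⊕0⊕1⊕1⊕1⊕1 = 1
s4: b4⊕b5⊕b6⊕b7⊕b12⊕b13⊕b14⊕b15 = 0⊕1⊕1⊕0⊕1⊕1⊕1⊕1 = 0
s8: b8⊕b9⊕b10⊕b11⊕b12⊕b13⊕b14⊕b15 = 1⊕0⊕1⊕1⊕1⊕1⊕1⊕1 = 1
Syndrome (s8...s1) = 1010 → position 10.

10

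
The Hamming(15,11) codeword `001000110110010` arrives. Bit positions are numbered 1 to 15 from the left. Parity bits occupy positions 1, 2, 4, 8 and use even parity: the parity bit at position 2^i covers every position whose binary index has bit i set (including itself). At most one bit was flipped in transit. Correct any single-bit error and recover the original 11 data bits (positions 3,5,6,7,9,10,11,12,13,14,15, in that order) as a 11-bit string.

s1: b1⊕b3⊕b5⊕b7⊕b9⊕b11⊕b13⊕b15 = 0⊕1⊕0⊕1⊕0⊕1⊕0⊕0 = 1
s2: b2⊕b3⊕b6⊕b7⊕b10⊕b11⊕b14⊕b15 = 0⊕1⊕0⊕1⊕1⊕1⊕1⊕0 = 1
s4: b4⊕b5⊕b6⊕b7⊕b12⊕b13⊕b14⊕b15 = 0⊕0⊕0⊕1⊕0⊕0⊕1⊕0 = 0
s8: b8⊕b9⊕b10⊕b11⊕b12⊕b13⊕b14⊕b15 = 1⊕0⊕1⊕1⊕0⊕0⊕1⊕0 = 0
Syndrome (s8...s1) = 0011 → position 3.
Flip bit 3: corrected codeword = 000000110110010
Data bits at positions 3,5,6,7,9,10,11,12,13,14,15: 00010110010

00010110010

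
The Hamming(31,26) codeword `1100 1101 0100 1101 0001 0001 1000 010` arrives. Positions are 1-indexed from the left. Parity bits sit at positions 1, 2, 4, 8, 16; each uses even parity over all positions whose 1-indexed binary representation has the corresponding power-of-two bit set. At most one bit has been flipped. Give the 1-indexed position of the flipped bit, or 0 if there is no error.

26

s1: b1⊕b3⊕b5⊕b7⊕b9⊕b11⊕b13⊕b15⊕b17⊕b19⊕b21⊕b23⊕b25⊕b27⊕b29⊕b31 = 1⊕0⊕1⊕0⊕0⊕0⊕1⊕0⊕0⊕0⊕0⊕0⊕1⊕0⊕0⊕0 = 0
s2: b2⊕b3⊕b6⊕b7⊕b10⊕b11⊕b14⊕b15⊕b18⊕b19⊕b22⊕b23⊕b26⊕b27⊕b30⊕b31 = 1⊕0⊕1⊕0⊕1⊕0⊕1⊕0⊕0⊕0⊕0⊕0⊕0⊕0⊕1⊕0 = 1
s4: b4⊕b5⊕b6⊕b7⊕b12⊕b13⊕b14⊕b15⊕b20⊕b21⊕b22⊕b23⊕b28⊕b29⊕b30⊕b31 = 0⊕1⊕1⊕0⊕0⊕1⊕1⊕0⊕1⊕0⊕0⊕0⊕0⊕0⊕1⊕0 = 0
s8: b8⊕b9⊕b10⊕b11⊕b12⊕b13⊕b14⊕b15⊕b24⊕b25⊕b26⊕b27⊕b28⊕b29⊕b30⊕b31 = 1⊕0⊕1⊕0⊕0⊕1⊕1⊕0⊕1⊕1⊕0⊕0⊕0⊕0⊕1⊕0 = 1
s16: b16⊕b17⊕b18⊕b19⊕b20⊕b21⊕b22⊕b23⊕b24⊕b25⊕b26⊕b27⊕b28⊕b29⊕b30⊕b31 = 1⊕0⊕0⊕0⊕1⊕0⊕0⊕0⊕1⊕1⊕0⊕0⊕0⊕0⊕1⊕0 = 1
Syndrome (s16...s1) = 11010 → position 26.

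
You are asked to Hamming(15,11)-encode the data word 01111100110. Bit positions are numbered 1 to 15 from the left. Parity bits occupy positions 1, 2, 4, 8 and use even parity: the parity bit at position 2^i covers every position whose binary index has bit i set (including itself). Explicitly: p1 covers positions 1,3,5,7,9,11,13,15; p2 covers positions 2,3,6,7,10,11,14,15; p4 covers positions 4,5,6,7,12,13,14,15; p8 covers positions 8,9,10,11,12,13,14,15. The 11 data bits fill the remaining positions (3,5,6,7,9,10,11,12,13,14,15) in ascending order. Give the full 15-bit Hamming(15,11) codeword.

Place data bits at non-power-of-two positions: b3=0, b5=1, b6=1, b7=1, b9=1, b10=1, b11=0, b12=0, b13=1, b14=1, b15=0.
p1 = XOR of data positions {3,5,7,9,11,13,15} = 0⊕1⊕1⊕1⊕0⊕1⊕0 = 0
p2 = XOR of data positions {3,6,7,10,11,14,15} = 0⊕1⊕1⊕1⊕0⊕1⊕0 = 0
p4 = XOR of data positions {5,6,7,12,13,14,15} = 1⊕1⊕1⊕0⊕1⊕1⊕0 = 1
p8 = XOR of data positions {9,10,11,12,13,14,15} = 1⊕1⊕0⊕0⊕1⊕1⊕0 = 0
Codeword b1..b15 = 000111101100110

000111101100110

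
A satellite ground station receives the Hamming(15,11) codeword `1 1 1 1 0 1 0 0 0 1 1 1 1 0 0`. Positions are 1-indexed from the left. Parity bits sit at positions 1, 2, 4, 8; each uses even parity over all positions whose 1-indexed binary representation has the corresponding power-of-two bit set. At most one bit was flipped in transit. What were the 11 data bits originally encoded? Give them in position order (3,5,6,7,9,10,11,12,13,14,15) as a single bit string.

s1: b1⊕b3⊕b5⊕b7⊕b9⊕b11⊕b13⊕b15 = 1⊕1⊕0⊕0⊕0⊕1⊕1⊕0 = 0
s2: b2⊕b3⊕b6⊕b7⊕b10⊕b11⊕b14⊕b15 = 1⊕1⊕1⊕0⊕1⊕1⊕0⊕0 = 1
s4: b4⊕b5⊕b6⊕b7⊕b12⊕b13⊕b14⊕b15 = 1⊕0⊕1⊕0⊕1⊕1⊕0⊕0 = 0
s8: b8⊕b9⊕b10⊕b11⊕b12⊕b13⊕b14⊕b15 = 0⊕0⊕1⊕1⊕1⊕1⊕0⊕0 = 0
Syndrome (s8...s1) = 0010 → position 2.
Flip bit 2: corrected codeword = 101101000111100
Data bits at positions 3,5,6,7,9,10,11,12,13,14,15: 10100111100

10100111100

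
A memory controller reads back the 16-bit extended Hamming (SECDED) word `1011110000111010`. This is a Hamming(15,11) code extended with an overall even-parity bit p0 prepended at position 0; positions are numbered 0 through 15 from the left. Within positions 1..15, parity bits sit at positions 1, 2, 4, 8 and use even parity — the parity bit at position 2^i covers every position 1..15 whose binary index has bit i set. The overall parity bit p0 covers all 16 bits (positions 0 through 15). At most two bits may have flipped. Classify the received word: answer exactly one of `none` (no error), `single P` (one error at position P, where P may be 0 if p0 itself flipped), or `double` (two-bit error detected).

s1: b1⊕b3⊕b5⊕b7⊕b9⊕b11⊕b13⊕b15 = 0⊕1⊕1⊕0⊕0⊕1⊕0⊕0 = 1
s2: b2⊕b3⊕b6⊕b7⊕b10⊕b11⊕b14⊕b15 = 1⊕1⊕0⊕0⊕1⊕1⊕1⊕0 = 1
s4: b4⊕b5⊕b6⊕b7⊕b12⊕b13⊕b14⊕b15 = 1⊕1⊕0⊕0⊕1⊕0⊕1⊕0 = 0
s8: b8⊕b9⊕b10⊕b11⊕b12⊕b13⊕b14⊕b15 = 0⊕0⊕1⊕1⊕1⊕0⊕1⊕0 = 0
Syndrome (s8...s1) = 0011 → position 3.
Overall parity (XOR of all 16 bits, including p0): 1⊕0⊕1⊕1⊕1⊕1⊕0⊕0⊕0⊕0⊕1⊕1⊕1⊕0⊕1⊕0 = 1
Overall=1, syndrome position=3 → single-bit error at position 3.

single 3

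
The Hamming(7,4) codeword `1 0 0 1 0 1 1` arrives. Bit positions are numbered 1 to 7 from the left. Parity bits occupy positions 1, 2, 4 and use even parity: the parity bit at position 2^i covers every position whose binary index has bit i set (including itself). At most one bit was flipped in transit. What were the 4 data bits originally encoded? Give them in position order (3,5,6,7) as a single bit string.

s1: b1⊕b3⊕b5⊕b7 = 1⊕0⊕0⊕1 = 0
s2: b2⊕b3⊕b6⊕b7 = 0⊕0⊕1⊕1 = 0
s4: b4⊕b5⊕b6⊕b7 = 1⊕0⊕1⊕1 = 1
Syndrome (s4...s1) = 100 → position 4.
Flip bit 4: corrected codeword = 1000011
Data bits at positions 3,5,6,7: 0011

0011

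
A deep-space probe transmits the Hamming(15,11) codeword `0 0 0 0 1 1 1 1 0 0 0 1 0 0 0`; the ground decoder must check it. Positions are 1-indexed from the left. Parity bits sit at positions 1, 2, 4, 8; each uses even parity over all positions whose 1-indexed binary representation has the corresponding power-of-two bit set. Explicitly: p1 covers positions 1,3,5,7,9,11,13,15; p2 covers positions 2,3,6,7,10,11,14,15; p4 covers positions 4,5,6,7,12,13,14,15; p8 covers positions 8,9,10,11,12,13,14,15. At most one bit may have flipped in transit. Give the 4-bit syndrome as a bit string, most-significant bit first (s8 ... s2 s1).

s1: b1⊕b3⊕b5⊕b7⊕b9⊕b11⊕b13⊕b15 = 0⊕0⊕1⊕1⊕0⊕0⊕0⊕0 = 0
s2: b2⊕b3⊕b6⊕b7⊕b10⊕b11⊕b14⊕b15 = 0⊕0⊕1⊕1⊕0⊕0⊕0⊕0 = 0
s4: b4⊕b5⊕b6⊕b7⊕b12⊕b13⊕b14⊕b15 = 0⊕1⊕1⊕1⊕1⊕0⊕0⊕0 = 0
s8: b8⊕b9⊕b10⊕b11⊕b12⊕b13⊕b14⊕b15 = 1⊕0⊕0⊕0⊕1⊕0⊕0⊕0 = 0
Syndrome (s8...s1) = 0000 → position 0 (no error).

0000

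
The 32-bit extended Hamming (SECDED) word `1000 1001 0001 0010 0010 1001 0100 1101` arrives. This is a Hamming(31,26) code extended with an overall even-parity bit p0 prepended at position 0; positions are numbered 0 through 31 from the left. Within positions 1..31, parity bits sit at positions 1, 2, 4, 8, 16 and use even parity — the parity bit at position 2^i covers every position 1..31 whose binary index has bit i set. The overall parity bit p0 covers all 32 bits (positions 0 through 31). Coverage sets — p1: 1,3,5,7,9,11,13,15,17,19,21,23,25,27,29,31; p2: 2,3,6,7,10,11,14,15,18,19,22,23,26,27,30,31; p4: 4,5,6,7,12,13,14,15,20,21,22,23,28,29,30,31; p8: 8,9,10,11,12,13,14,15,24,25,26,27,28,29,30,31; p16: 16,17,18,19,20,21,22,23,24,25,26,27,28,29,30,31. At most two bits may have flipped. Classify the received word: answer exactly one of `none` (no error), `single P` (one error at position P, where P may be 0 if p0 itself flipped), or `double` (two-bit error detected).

double

s1: b1⊕b3⊕b5⊕b7⊕b9⊕b11⊕b13⊕b15⊕b17⊕b19⊕b21⊕b23⊕b25⊕b27⊕b29⊕b31 = 0⊕0⊕0⊕1⊕0⊕1⊕0⊕0⊕0⊕0⊕0⊕1⊕1⊕0⊕1⊕1 = 0
s2: b2⊕b3⊕b6⊕b7⊕b10⊕b11⊕b14⊕b15⊕b18⊕b19⊕b22⊕b23⊕b26⊕b27⊕b30⊕b31 = 0⊕0⊕0⊕1⊕0⊕1⊕1⊕0⊕1⊕0⊕0⊕1⊕0⊕0⊕0⊕1 = 0
s4: b4⊕b5⊕b6⊕b7⊕b12⊕b13⊕b14⊕b15⊕b20⊕b21⊕b22⊕b23⊕b28⊕b29⊕b30⊕b31 = 1⊕0⊕0⊕1⊕0⊕0⊕1⊕0⊕1⊕0⊕0⊕1⊕1⊕1⊕0⊕1 = 0
s8: b8⊕b9⊕b10⊕b11⊕b12⊕b13⊕b14⊕b15⊕b24⊕b25⊕b26⊕b27⊕b28⊕b29⊕b30⊕b31 = 0⊕0⊕0⊕1⊕0⊕0⊕1⊕0⊕0⊕1⊕0⊕0⊕1⊕1⊕0⊕1 = 0
s16: b16⊕b17⊕b18⊕b19⊕b20⊕b21⊕b22⊕b23⊕b24⊕b25⊕b26⊕b27⊕b28⊕b29⊕b30⊕b31 = 0⊕0⊕1⊕0⊕1⊕0⊕0⊕1⊕0⊕1⊕0⊕0⊕1⊕1⊕0⊕1 = 1
Syndrome (s16...s1) = 10000 → position 16.
Overall parity (XOR of all 32 bits, including p0): 1⊕0⊕0⊕0⊕1⊕0⊕0⊕1⊕0⊕0⊕0⊕1⊕0⊕0⊕1⊕0⊕0⊕0⊕1⊕0⊕1⊕0⊕0⊕1⊕0⊕1⊕0⊕0⊕1⊕1⊕0⊕1 = 0
Overall=0, syndrome position=16 → double-bit error detected (uncorrectable).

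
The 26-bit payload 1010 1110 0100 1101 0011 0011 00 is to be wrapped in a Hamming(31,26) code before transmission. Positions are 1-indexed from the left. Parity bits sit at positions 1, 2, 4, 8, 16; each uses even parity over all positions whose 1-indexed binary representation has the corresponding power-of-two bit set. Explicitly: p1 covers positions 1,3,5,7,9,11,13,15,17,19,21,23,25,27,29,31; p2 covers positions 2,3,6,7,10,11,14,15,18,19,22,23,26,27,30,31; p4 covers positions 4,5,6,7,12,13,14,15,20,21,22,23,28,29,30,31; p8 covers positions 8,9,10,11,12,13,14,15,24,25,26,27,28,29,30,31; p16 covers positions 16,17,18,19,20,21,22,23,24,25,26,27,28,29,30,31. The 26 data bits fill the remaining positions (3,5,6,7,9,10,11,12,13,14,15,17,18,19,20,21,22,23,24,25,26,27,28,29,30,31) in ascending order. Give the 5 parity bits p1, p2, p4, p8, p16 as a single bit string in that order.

11101

Place data bits at non-power-of-two positions: b3=1, b5=0, b6=1, b7=0, b9=1, b10=1, b11=1, b12=0, b13=0, b14=1, b15=0, b17=0, b18=1, b19=1, b20=0, b21=1, b22=0, b23=0, b24=1, b25=1, b26=0, b27=0, b28=1, b29=1, b30=0, b31=0.
p1 = XOR of data positions {3,5,7,9,11,13,15,17,19,21,23,25,27,29,31} = 1⊕0⊕0⊕1⊕1⊕0⊕0⊕0⊕1⊕1⊕0⊕1⊕0⊕1⊕0 = 1
p2 = XOR of data positions {3,6,7,10,11,14,15,18,19,22,23,26,27,30,31} = 1⊕1⊕0⊕1⊕1⊕1⊕0⊕1⊕1⊕0⊕0⊕0⊕0⊕0⊕0 = 1
p4 = XOR of data positions {5,6,7,12,13,14,15,20,21,22,23,28,29,30,31} = 0⊕1⊕0⊕0⊕0⊕1⊕0⊕0⊕1⊕0⊕0⊕1⊕1⊕0⊕0 = 1
p8 = XOR of data positions {9,10,11,12,13,14,15,24,25,26,27,28,29,30,31} = 1⊕1⊕1⊕0⊕0⊕1⊕0⊕1⊕1⊕0⊕0⊕1⊕1⊕0⊕0 = 0
p16 = XOR of data positions {17,18,19,20,21,22,23,24,25,26,27,28,29,30,31} = 0⊕1⊕1⊕0⊕1⊕0⊕0⊕1⊕1⊕0⊕0⊕1⊕1⊕0⊕0 = 1
Parity bits p1,p2,p4,p8,p16 = 11101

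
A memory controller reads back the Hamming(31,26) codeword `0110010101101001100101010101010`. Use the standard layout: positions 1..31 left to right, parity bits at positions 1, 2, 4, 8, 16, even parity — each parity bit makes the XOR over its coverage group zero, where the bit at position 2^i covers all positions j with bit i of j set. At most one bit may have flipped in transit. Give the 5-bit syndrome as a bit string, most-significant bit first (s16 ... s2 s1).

00000

s1: b1⊕b3⊕b5⊕b7⊕b9⊕b11⊕b13⊕b15⊕b17⊕b19⊕b21⊕b23⊕b25⊕b27⊕b29⊕b31 = 0⊕1⊕0⊕0⊕0⊕1⊕1⊕0⊕1⊕0⊕0⊕0⊕0⊕0⊕0⊕0 = 0
s2: b2⊕b3⊕b6⊕b7⊕b10⊕b11⊕b14⊕b15⊕b18⊕b19⊕b22⊕b23⊕b26⊕b27⊕b30⊕b31 = 1⊕1⊕1⊕0⊕1⊕1⊕0⊕0⊕0⊕0⊕1⊕0⊕1⊕0⊕1⊕0 = 0
s4: b4⊕b5⊕b6⊕b7⊕b12⊕b13⊕b14⊕b15⊕b20⊕b21⊕b22⊕b23⊕b28⊕b29⊕b30⊕b31 = 0⊕0⊕1⊕0⊕0⊕1⊕0⊕0⊕1⊕0⊕1⊕0⊕1⊕0⊕1⊕0 = 0
s8: b8⊕b9⊕b10⊕b11⊕b12⊕b13⊕b14⊕b15⊕b24⊕b25⊕b26⊕b27⊕b28⊕b29⊕b30⊕b31 = 1⊕0⊕1⊕1⊕0⊕1⊕0⊕0⊕1⊕0⊕1⊕0⊕1⊕0⊕1⊕0 = 0
s16: b16⊕b17⊕b18⊕b19⊕b20⊕b21⊕b22⊕b23⊕b24⊕b25⊕b26⊕b27⊕b28⊕b29⊕b30⊕b31 = 1⊕1⊕0⊕0⊕1⊕0⊕1⊕0⊕1⊕0⊕1⊕0⊕1⊕0⊕1⊕0 = 0
Syndrome (s16...s1) = 00000 → position 0 (no error).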